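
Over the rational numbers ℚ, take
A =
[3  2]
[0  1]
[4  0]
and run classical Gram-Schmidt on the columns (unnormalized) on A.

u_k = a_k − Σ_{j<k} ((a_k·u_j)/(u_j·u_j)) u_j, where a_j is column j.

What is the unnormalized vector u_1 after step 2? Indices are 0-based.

Step 1: u_0 = a_0 = (3, 0, 4).
Step 2: u_1 = a_1 − (6/25)·u_0 = (32/25, 1, -24/25).

u_1 = (32/25, 1, -24/25)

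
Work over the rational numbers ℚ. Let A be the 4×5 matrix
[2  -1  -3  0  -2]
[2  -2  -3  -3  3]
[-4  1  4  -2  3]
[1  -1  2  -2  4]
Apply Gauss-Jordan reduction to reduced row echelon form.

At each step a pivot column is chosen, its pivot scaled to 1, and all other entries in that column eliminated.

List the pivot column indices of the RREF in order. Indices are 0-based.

pivot columns: 0, 1, 2, 3

[1] R0 /= 2  ⇒  (1, -1/2, -3/2, 0, -1)
     R1 -= 2·R0  ⇒  (0, -1, 0, -3, 5)
     R2 -= -4·R0  ⇒  (0, -1, -2, -2, -1)
     R3 -= 1·R0  ⇒  (0, -1/2, 7/2, -2, 5)
[2] R1 /= -1  ⇒  (0, 1, 0, 3, -5)
     R0 -= -1/2·R1  ⇒  (1, 0, -3/2, 3/2, -7/2)
     R2 -= -1·R1  ⇒  (0, 0, -2, 1, -6)
     R3 -= -1/2·R1  ⇒  (0, 0, 7/2, -1/2, 5/2)
[3] R2 /= -2  ⇒  (0, 0, 1, -1/2, 3)
     R0 -= -3/2·R2  ⇒  (1, 0, 0, 3/4, 1)
     R3 -= 7/2·R2  ⇒  (0, 0, 0, 5/4, -8)
[4] R3 /= 5/4  ⇒  (0, 0, 0, 1, -32/5)
     R0 -= 3/4·R3  ⇒  (1, 0, 0, 0, 29/5)
     R1 -= 3·R3  ⇒  (0, 1, 0, 0, 71/5)
     R2 -= -1/2·R3  ⇒  (0, 0, 1, 0, -1/5)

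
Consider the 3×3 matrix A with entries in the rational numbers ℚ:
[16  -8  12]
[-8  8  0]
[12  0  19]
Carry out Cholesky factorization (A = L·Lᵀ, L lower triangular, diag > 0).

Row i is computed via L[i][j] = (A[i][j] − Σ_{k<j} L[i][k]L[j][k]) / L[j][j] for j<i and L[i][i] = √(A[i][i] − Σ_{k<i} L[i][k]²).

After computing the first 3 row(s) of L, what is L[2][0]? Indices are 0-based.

Step 1: L[0][0] = √(16) = 4.
  L[1][0] = (-8) / L[0][0] = -2.
Step 2: L[1][1] = √(4) = 2.
  L[2][0] = (12) / L[0][0] = 3.
  L[2][1] = (6) / L[1][1] = 3.
Step 3: L[2][2] = √(1) = 1.

L[2][0] = 3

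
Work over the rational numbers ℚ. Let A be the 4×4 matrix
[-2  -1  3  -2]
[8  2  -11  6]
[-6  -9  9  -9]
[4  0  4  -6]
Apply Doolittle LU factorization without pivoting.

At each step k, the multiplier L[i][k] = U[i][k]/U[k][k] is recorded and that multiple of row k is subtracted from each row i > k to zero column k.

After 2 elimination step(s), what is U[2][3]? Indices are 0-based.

k=0: U[0][0]=-2
  eliminate (1,0): mult=-4, new row 1: (0, -2, 1, -2); set L[1][0]=-4
  eliminate (2,0): mult=3, new row 2: (0, -6, 0, -3); set L[2][0]=3
  eliminate (3,0): mult=-2, new row 3: (0, -2, 10, -10); set L[3][0]=-2
k=1: U[1][1]=-2
  eliminate (2,1): mult=3, new row 2: (0, 0, -3, 3); set L[2][1]=3
  eliminate (3,1): mult=1, new row 3: (0, 0, 9, -8); set L[3][1]=1

U[2][3] = 3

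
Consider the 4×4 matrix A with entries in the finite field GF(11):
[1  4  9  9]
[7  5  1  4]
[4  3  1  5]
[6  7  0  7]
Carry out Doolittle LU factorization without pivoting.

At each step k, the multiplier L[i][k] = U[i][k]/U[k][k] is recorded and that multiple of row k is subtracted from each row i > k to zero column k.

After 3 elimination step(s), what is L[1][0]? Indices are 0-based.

L[1][0] = 7

[col 0] pivot 1
  R1 -= 7*R0 → (0, 10, 4, 7)  (L[1][0] := 7)
  R2 -= 4*R0 → (0, 9, 9, 2)  (L[2][0] := 4)
  R3 -= 6*R0 → (0, 5, 1, 8)  (L[3][0] := 6)
[col 1] pivot 10
  R2 -= 2*R1 → (0, 0, 1, 10)  (L[2][1] := 2)
  R3 -= 6*R1 → (0, 0, 10, 10)  (L[3][1] := 6)
[col 2] pivot 1
  R3 -= 10*R2 → (0, 0, 0, 9)  (L[3][2] := 10)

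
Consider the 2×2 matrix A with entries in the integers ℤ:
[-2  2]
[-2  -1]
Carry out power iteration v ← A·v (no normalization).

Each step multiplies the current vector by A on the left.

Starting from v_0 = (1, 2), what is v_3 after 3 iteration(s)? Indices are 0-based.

v_3 = (24, 24)

v_0 = (1, 2).
v_1 = A·v_0 = (2, -4).
v_2 = A·v_1 = (-12, 0).
v_3 = A·v_2 = (24, 24).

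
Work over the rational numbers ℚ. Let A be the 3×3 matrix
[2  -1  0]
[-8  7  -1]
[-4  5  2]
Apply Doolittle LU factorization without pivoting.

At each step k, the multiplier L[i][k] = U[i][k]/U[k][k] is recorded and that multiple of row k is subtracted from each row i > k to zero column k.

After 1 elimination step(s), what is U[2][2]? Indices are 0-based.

Step 1: pivot at (0,0) is 2.
  row1 ← row1 − (-4)·row0  ⇒  L[1][0]=-4, U row1=(0, 3, -1)
  row2 ← row2 − (-2)·row0  ⇒  L[2][0]=-2, U row2=(0, 3, 2)

U[2][2] = 2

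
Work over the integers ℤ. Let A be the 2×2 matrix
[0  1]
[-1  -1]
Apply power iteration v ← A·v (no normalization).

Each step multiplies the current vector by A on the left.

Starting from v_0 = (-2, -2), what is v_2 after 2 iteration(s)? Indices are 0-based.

v_2 = (4, -2)

v_0 = (-2, -2).
v_1 = A·v_0 = (-2, 4).
v_2 = A·v_1 = (4, -2).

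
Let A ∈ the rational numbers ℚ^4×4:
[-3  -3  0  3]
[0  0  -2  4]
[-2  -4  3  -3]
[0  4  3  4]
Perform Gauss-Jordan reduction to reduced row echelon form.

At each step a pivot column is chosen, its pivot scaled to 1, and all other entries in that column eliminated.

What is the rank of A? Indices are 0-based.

rank = 4

step 1: normalize row 0 (÷-3) = (1, 1, 0, -1)
  row 2: subtract -2×row0 = (0, -2, 3, -5)
step 2: exchange rows 1,2
step 2: normalize row 1 (÷-2) = (0, 1, -3/2, 5/2)
  row 0: subtract 1×row1 = (1, 0, 3/2, -7/2)
  row 3: subtract 4×row1 = (0, 0, 9, -6)
step 3: normalize row 2 (÷-2) = (0, 0, 1, -2)
  row 0: subtract 3/2×row2 = (1, 0, 0, -1/2)
  row 1: subtract -3/2×row2 = (0, 1, 0, -1/2)
  row 3: subtract 9×row2 = (0, 0, 0, 12)
step 4: normalize row 3 (÷12) = (0, 0, 0, 1)
  row 0: subtract -1/2×row3 = (1, 0, 0, 0)
  row 1: subtract -1/2×row3 = (0, 1, 0, 0)
  row 2: subtract -2×row3 = (0, 0, 1, 0)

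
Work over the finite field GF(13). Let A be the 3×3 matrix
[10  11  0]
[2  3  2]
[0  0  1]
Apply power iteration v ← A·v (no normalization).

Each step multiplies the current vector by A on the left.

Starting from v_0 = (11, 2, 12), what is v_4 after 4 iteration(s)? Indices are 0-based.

v_0 = (11, 2, 12).
v_1 = A·v_0 = (2, 0, 12).
v_2 = A·v_1 = (7, 2, 12).
v_3 = A·v_2 = (1, 5, 12).
v_4 = A·v_3 = (0, 2, 12).

v_4 = (0, 2, 12)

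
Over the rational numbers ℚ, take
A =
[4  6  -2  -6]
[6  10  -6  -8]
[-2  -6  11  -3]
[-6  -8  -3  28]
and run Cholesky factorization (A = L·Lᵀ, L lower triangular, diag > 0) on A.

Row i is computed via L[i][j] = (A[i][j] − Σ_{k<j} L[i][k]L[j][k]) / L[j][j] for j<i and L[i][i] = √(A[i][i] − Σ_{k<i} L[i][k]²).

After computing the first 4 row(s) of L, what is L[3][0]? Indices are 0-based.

L[3][0] = -3

Step 1: L[0][0] = √(4) = 2.
  L[1][0] = (6) / L[0][0] = 3.
Step 2: L[1][1] = √(1) = 1.
  L[2][0] = (-2) / L[0][0] = -1.
  L[2][1] = (-3) / L[1][1] = -3.
Step 3: L[2][2] = √(1) = 1.
  L[3][0] = (-6) / L[0][0] = -3.
  L[3][1] = (1) / L[1][1] = 1.
  L[3][2] = (-3) / L[2][2] = -3.
Step 4: L[3][3] = √(9) = 3.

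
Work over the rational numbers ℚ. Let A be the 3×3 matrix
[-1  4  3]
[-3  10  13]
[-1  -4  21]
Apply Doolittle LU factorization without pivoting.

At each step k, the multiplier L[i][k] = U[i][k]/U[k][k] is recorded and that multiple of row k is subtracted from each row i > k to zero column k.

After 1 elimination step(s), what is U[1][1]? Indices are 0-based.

k=0: U[0][0]=-1
  eliminate (1,0): mult=3, new row 1: (0, -2, 4); set L[1][0]=3
  eliminate (2,0): mult=1, new row 2: (0, -8, 18); set L[2][0]=1

U[1][1] = -2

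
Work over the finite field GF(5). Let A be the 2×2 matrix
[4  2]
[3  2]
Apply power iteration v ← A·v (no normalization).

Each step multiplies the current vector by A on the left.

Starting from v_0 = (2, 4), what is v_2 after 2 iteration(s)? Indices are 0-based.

v_0 = (2, 4).
v_1 = A·v_0 = (1, 4).
v_2 = A·v_1 = (2, 1).

v_2 = (2, 1)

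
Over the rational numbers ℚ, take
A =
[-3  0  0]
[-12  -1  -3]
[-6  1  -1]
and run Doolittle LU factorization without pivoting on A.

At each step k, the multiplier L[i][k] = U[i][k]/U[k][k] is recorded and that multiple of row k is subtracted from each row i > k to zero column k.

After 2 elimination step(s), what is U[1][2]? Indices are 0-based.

U[1][2] = -3

Step 1: pivot at (0,0) is -3.
  row1 ← row1 − (4)·row0  ⇒  L[1][0]=4, U row1=(0, -1, -3)
  row2 ← row2 − (2)·row0  ⇒  L[2][0]=2, U row2=(0, 1, -1)
Step 2: pivot at (1,1) is -1.
  row2 ← row2 − (-1)·row1  ⇒  L[2][1]=-1, U row2=(0, 0, -4)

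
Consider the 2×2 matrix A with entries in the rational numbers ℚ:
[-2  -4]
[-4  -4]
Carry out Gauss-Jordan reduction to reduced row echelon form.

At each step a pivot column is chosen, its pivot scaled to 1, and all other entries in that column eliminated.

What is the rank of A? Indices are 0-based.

rank = 2

[1] R0 /= -2  ⇒  (1, 2)
     R1 -= -4·R0  ⇒  (0, 4)
[2] R1 /= 4  ⇒  (0, 1)
     R0 -= 2·R1  ⇒  (1, 0)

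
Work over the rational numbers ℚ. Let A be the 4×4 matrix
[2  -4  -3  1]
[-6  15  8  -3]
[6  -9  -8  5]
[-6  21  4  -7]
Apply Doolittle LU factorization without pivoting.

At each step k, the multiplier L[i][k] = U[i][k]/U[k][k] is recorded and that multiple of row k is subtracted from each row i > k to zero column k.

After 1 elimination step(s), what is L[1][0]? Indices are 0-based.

[col 0] pivot 2
  R1 -= -3*R0 → (0, 3, -1, 0)  (L[1][0] := -3)
  R2 -= 3*R0 → (0, 3, 1, 2)  (L[2][0] := 3)
  R3 -= -3*R0 → (0, 9, -5, -4)  (L[3][0] := -3)

L[1][0] = -3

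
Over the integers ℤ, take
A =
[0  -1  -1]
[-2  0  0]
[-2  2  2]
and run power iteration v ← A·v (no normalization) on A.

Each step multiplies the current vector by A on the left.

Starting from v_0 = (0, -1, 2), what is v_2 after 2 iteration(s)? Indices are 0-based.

v_0 = (0, -1, 2).
v_1 = A·v_0 = (-1, 0, 2).
v_2 = A·v_1 = (-2, 2, 6).

v_2 = (-2, 2, 6)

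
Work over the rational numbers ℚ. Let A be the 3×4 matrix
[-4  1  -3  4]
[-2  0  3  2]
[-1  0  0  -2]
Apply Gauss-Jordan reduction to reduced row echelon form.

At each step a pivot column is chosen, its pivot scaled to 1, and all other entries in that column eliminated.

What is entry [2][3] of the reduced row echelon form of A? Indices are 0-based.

M[2][3] = 2

step 1: normalize row 0 (÷-4) = (1, -1/4, 3/4, -1)
  row 1: subtract -2×row0 = (0, -1/2, 9/2, 0)
  row 2: subtract -1×row0 = (0, -1/4, 3/4, -3)
step 2: normalize row 1 (÷-1/2) = (0, 1, -9, 0)
  row 0: subtract -1/4×row1 = (1, 0, -3/2, -1)
  row 2: subtract -1/4×row1 = (0, 0, -3/2, -3)
step 3: normalize row 2 (÷-3/2) = (0, 0, 1, 2)
  row 0: subtract -3/2×row2 = (1, 0, 0, 2)
  row 1: subtract -9×row2 = (0, 1, 0, 18)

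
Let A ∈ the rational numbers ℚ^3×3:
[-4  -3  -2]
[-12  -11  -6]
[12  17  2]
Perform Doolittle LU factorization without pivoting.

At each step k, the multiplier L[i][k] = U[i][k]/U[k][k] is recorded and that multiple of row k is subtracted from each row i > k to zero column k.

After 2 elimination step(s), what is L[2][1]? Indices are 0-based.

L[2][1] = -4

k=0: U[0][0]=-4
  eliminate (1,0): mult=3, new row 1: (0, -2, 0); set L[1][0]=3
  eliminate (2,0): mult=-3, new row 2: (0, 8, -4); set L[2][0]=-3
k=1: U[1][1]=-2
  eliminate (2,1): mult=-4, new row 2: (0, 0, -4); set L[2][1]=-4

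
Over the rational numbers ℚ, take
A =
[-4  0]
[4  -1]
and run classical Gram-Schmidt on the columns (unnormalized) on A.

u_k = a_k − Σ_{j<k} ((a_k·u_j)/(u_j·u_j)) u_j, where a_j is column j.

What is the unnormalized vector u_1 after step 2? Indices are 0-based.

Step 1: u_0 = a_0 = (-4, 4).
Step 2: u_1 = a_1 − (-1/8)·u_0 = (-1/2, -1/2).

u_1 = (-1/2, -1/2)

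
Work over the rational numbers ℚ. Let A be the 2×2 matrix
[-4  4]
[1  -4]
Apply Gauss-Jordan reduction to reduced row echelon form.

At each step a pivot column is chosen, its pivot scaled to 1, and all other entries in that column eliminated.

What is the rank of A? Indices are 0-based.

rank = 2

pivot(0,0)=-4: scale R0 → (1, -1)
  clear (1,0): R1 −= (1)R0 → (0, -3)
pivot(1,1)=-3: scale R1 → (0, 1)
  clear (0,1): R0 −= (-1)R1 → (1, 0)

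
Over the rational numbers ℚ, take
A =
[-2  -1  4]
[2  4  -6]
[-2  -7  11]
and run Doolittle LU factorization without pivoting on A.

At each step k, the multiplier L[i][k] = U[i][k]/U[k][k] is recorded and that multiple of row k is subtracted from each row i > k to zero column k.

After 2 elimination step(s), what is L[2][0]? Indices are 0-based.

L[2][0] = 1

k=0: U[0][0]=-2
  eliminate (1,0): mult=-1, new row 1: (0, 3, -2); set L[1][0]=-1
  eliminate (2,0): mult=1, new row 2: (0, -6, 7); set L[2][0]=1
k=1: U[1][1]=3
  eliminate (2,1): mult=-2, new row 2: (0, 0, 3); set L[2][1]=-2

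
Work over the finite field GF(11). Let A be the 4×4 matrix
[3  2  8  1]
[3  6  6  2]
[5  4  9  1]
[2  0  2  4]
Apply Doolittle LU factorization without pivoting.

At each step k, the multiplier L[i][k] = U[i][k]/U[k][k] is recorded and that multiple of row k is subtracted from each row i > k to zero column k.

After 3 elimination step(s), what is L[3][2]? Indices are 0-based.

L[3][2] = 1

[col 0] pivot 3
  R1 -= 1*R0 → (0, 4, 9, 1)  (L[1][0] := 1)
  R2 -= 9*R0 → (0, 8, 3, 3)  (L[2][0] := 9)
  R3 -= 8*R0 → (0, 6, 4, 7)  (L[3][0] := 8)
[col 1] pivot 4
  R2 -= 2*R1 → (0, 0, 7, 1)  (L[2][1] := 2)
  R3 -= 7*R1 → (0, 0, 7, 0)  (L[3][1] := 7)
[col 2] pivot 7
  R3 -= 1*R2 → (0, 0, 0, 10)  (L[3][2] := 1)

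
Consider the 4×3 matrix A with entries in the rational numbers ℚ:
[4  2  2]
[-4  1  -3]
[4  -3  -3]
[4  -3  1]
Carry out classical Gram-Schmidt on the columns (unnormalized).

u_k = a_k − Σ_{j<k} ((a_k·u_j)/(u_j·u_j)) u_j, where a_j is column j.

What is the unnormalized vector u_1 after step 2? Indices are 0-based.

u_1 = (13/4, -1/4, -7/4, -7/4)

Step 1: u_0 = a_0 = (4, -4, 4, 4).
Step 2: u_1 = a_1 − (-5/16)·u_0 = (13/4, -1/4, -7/4, -7/4).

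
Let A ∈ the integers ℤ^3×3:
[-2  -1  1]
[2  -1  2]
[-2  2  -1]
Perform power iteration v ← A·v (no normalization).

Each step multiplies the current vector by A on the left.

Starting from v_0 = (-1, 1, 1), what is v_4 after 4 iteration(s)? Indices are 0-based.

v_4 = (100, 51, -49)

v_0 = (-1, 1, 1).
v_1 = A·v_0 = (2, -1, 3).
v_2 = A·v_1 = (0, 11, -9).
v_3 = A·v_2 = (-20, -29, 31).
v_4 = A·v_3 = (100, 51, -49).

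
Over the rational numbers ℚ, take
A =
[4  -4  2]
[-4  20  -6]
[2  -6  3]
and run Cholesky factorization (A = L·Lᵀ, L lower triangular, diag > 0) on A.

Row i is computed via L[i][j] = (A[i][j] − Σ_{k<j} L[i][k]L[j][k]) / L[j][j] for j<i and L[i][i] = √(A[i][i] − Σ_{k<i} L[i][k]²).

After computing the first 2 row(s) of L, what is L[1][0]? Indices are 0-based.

L[1][0] = -2

Step 1: L[0][0] = √(4) = 2.
  L[1][0] = (-4) / L[0][0] = -2.
Step 2: L[1][1] = √(16) = 4.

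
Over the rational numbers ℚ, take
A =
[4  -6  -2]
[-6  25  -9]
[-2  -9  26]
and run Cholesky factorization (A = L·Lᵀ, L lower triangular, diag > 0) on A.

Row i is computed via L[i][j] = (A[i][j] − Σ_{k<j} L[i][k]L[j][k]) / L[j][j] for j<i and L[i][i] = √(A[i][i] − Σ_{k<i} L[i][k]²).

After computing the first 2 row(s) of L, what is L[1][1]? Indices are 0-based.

Step 1: L[0][0] = √(4) = 2.
  L[1][0] = (-6) / L[0][0] = -3.
Step 2: L[1][1] = √(16) = 4.

L[1][1] = 4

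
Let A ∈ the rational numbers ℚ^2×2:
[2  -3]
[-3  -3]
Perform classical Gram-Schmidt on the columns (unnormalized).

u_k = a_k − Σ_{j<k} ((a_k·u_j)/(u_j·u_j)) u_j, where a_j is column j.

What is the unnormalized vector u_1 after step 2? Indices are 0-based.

u_1 = (-45/13, -30/13)

Step 1: u_0 = a_0 = (2, -3).
Step 2: u_1 = a_1 − (3/13)·u_0 = (-45/13, -30/13).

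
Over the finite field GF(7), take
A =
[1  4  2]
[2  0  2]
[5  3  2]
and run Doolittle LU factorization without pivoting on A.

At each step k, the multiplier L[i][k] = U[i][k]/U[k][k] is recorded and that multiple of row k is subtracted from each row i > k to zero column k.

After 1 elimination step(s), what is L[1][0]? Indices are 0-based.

Step 1: pivot at (0,0) is 1.
  row1 ← row1 − (2)·row0  ⇒  L[1][0]=2, U row1=(0, 6, 5)
  row2 ← row2 − (5)·row0  ⇒  L[2][0]=5, U row2=(0, 4, 6)

L[1][0] = 2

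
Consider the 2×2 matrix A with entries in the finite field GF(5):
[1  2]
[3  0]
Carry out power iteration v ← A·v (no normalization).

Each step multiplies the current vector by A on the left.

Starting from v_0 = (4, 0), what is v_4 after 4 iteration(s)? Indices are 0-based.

v_4 = (0, 1)

v_0 = (4, 0).
v_1 = A·v_0 = (4, 2).
v_2 = A·v_1 = (3, 2).
v_3 = A·v_2 = (2, 4).
v_4 = A·v_3 = (0, 1).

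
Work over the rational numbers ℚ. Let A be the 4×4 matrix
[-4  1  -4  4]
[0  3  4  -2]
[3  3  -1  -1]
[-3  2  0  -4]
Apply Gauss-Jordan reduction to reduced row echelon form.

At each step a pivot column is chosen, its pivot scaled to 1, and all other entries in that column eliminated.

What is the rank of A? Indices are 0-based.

[1] R0 /= -4  ⇒  (1, -1/4, 1, -1)
     R2 -= 3·R0  ⇒  (0, 15/4, -4, 2)
     R3 -= -3·R0  ⇒  (0, 5/4, 3, -7)
[2] R1 /= 3  ⇒  (0, 1, 4/3, -2/3)
     R0 -= -1/4·R1  ⇒  (1, 0, 4/3, -7/6)
     R2 -= 15/4·R1  ⇒  (0, 0, -9, 9/2)
     R3 -= 5/4·R1  ⇒  (0, 0, 4/3, -37/6)
[3] R2 /= -9  ⇒  (0, 0, 1, -1/2)
     R0 -= 4/3·R2  ⇒  (1, 0, 0, -1/2)
     R1 -= 4/3·R2  ⇒  (0, 1, 0, 0)
     R3 -= 4/3·R2  ⇒  (0, 0, 0, -11/2)
[4] R3 /= -11/2  ⇒  (0, 0, 0, 1)
     R0 -= -1/2·R3  ⇒  (1, 0, 0, 0)
     R2 -= -1/2·R3  ⇒  (0, 0, 1, 0)

rank = 4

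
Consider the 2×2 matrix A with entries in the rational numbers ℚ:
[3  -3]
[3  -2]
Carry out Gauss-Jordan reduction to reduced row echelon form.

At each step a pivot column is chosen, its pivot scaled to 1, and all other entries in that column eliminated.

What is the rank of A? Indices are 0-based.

pivot(0,0)=3: scale R0 → (1, -1)
  clear (1,0): R1 −= (3)R0 → (0, 1)
pivot(1,1)=1: scale R1 → (0, 1)
  clear (0,1): R0 −= (-1)R1 → (1, 0)

rank = 2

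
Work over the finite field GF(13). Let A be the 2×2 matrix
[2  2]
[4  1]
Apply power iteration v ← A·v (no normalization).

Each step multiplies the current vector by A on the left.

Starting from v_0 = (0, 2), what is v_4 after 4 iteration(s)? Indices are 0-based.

v_4 = (5, 7)

v_0 = (0, 2).
v_1 = A·v_0 = (4, 2).
v_2 = A·v_1 = (12, 5).
v_3 = A·v_2 = (8, 1).
v_4 = A·v_3 = (5, 7).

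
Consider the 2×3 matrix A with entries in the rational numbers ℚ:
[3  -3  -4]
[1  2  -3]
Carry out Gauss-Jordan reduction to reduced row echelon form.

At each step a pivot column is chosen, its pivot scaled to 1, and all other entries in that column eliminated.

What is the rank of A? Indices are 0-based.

rank = 2

[1] R0 /= 3  ⇒  (1, -1, -4/3)
     R1 -= 1·R0  ⇒  (0, 3, -5/3)
[2] R1 /= 3  ⇒  (0, 1, -5/9)
     R0 -= -1·R1  ⇒  (1, 0, -17/9)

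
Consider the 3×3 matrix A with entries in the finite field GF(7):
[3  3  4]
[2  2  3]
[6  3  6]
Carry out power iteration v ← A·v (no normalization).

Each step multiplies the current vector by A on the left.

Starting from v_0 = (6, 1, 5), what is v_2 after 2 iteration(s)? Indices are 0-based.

v_0 = (6, 1, 5).
v_1 = A·v_0 = (6, 1, 6).
v_2 = A·v_1 = (3, 4, 5).

v_2 = (3, 4, 5)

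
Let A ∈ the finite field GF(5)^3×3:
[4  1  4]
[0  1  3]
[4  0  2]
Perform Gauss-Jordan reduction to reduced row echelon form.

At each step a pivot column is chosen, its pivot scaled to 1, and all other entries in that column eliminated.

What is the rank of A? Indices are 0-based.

step 1: normalize row 0 (÷4) = (1, 4, 1)
  row 2: subtract 4×row0 = (0, 4, 3)
step 2: normalize row 1 (÷1) = (0, 1, 3)
  row 0: subtract 4×row1 = (1, 0, 4)
  row 2: subtract 4×row1 = (0, 0, 1)
step 3: normalize row 2 (÷1) = (0, 0, 1)
  row 0: subtract 4×row2 = (1, 0, 0)
  row 1: subtract 3×row2 = (0, 1, 0)

rank = 3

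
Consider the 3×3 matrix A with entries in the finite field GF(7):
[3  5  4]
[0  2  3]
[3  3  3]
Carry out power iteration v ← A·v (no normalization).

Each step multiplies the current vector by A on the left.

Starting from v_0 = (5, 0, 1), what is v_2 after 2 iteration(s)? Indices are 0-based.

v_2 = (4, 4, 1)

v_0 = (5, 0, 1).
v_1 = A·v_0 = (5, 3, 4).
v_2 = A·v_1 = (4, 4, 1).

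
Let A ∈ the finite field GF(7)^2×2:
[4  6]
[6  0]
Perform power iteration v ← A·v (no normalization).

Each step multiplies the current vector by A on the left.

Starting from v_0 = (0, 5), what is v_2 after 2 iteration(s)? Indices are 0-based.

v_0 = (0, 5).
v_1 = A·v_0 = (2, 0).
v_2 = A·v_1 = (1, 5).

v_2 = (1, 5)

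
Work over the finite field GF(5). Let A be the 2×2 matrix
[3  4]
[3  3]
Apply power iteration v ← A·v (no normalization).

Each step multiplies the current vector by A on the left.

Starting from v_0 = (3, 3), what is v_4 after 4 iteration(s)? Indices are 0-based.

v_4 = (3, 2)

v_0 = (3, 3).
v_1 = A·v_0 = (1, 3).
v_2 = A·v_1 = (0, 2).
v_3 = A·v_2 = (3, 1).
v_4 = A·v_3 = (3, 2).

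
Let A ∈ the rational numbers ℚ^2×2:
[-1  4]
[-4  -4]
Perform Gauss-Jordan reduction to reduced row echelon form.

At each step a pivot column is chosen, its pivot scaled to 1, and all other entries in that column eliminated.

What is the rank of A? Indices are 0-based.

[1] R0 /= -1  ⇒  (1, -4)
     R1 -= -4·R0  ⇒  (0, -20)
[2] R1 /= -20  ⇒  (0, 1)
     R0 -= -4·R1  ⇒  (1, 0)

rank = 2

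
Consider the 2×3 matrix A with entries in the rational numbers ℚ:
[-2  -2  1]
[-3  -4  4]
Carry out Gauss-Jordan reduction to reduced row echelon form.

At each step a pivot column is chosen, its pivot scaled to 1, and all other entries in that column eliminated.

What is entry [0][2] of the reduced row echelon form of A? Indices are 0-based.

M[0][2] = 2

step 1: normalize row 0 (÷-2) = (1, 1, -1/2)
  row 1: subtract -3×row0 = (0, -1, 5/2)
step 2: normalize row 1 (÷-1) = (0, 1, -5/2)
  row 0: subtract 1×row1 = (1, 0, 2)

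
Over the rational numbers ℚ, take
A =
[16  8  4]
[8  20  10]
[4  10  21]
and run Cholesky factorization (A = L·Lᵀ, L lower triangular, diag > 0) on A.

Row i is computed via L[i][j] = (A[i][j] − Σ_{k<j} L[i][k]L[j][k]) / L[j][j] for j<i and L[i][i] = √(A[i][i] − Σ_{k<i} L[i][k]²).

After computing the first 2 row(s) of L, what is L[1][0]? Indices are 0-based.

L[1][0] = 2

Step 1: L[0][0] = √(16) = 4.
  L[1][0] = (8) / L[0][0] = 2.
Step 2: L[1][1] = √(16) = 4.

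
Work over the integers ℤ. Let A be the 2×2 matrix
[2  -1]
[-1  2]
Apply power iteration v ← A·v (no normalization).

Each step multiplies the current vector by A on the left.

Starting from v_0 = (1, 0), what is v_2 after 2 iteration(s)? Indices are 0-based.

v_2 = (5, -4)

v_0 = (1, 0).
v_1 = A·v_0 = (2, -1).
v_2 = A·v_1 = (5, -4).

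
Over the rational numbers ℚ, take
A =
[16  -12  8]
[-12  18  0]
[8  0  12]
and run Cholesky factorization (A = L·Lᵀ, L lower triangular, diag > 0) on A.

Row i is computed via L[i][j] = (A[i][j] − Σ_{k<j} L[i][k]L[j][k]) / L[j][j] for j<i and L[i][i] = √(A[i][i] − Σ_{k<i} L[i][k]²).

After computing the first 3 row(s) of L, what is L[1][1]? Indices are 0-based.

Step 1: L[0][0] = √(16) = 4.
  L[1][0] = (-12) / L[0][0] = -3.
Step 2: L[1][1] = √(9) = 3.
  L[2][0] = (8) / L[0][0] = 2.
  L[2][1] = (6) / L[1][1] = 2.
Step 3: L[2][2] = √(4) = 2.

L[1][1] = 3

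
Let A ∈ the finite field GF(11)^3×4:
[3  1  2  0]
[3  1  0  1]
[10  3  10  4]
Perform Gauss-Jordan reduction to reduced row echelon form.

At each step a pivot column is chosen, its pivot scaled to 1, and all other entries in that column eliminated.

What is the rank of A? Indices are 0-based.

pivot(0,0)=3: scale R0 → (1, 4, 8, 0)
  clear (1,0): R1 −= (3)R0 → (0, 0, 9, 1)
  clear (2,0): R2 −= (10)R0 → (0, 7, 7, 4)
pivot(1,1): swap R1↔R2
pivot(1,1)=7: scale R1 → (0, 1, 1, 10)
  clear (0,1): R0 −= (4)R1 → (1, 0, 4, 4)
pivot(2,2)=9: scale R2 → (0, 0, 1, 5)
  clear (0,2): R0 −= (4)R2 → (1, 0, 0, 6)
  clear (1,2): R1 −= (1)R2 → (0, 1, 0, 5)

rank = 3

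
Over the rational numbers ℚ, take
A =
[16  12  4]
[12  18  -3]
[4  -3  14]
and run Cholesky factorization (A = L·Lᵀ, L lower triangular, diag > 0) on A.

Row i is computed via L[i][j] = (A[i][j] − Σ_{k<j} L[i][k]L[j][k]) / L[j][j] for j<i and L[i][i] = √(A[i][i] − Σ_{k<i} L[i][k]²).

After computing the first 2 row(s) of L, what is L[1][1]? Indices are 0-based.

Step 1: L[0][0] = √(16) = 4.
  L[1][0] = (12) / L[0][0] = 3.
Step 2: L[1][1] = √(9) = 3.

L[1][1] = 3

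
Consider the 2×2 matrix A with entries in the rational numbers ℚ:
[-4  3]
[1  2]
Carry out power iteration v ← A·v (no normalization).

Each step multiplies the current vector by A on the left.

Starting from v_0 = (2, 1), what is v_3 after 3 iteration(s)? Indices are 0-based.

v_0 = (2, 1).
v_1 = A·v_0 = (-5, 4).
v_2 = A·v_1 = (32, 3).
v_3 = A·v_2 = (-119, 38).

v_3 = (-119, 38)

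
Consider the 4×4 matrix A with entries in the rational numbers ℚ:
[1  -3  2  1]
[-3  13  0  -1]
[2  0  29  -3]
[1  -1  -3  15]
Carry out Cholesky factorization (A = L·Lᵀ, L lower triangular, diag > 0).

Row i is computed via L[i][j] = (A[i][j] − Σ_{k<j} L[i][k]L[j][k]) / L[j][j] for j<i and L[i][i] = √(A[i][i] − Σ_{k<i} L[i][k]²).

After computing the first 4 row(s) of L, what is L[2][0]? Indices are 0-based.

L[2][0] = 2

Step 1: L[0][0] = √(1) = 1.
  L[1][0] = (-3) / L[0][0] = -3.
Step 2: L[1][1] = √(4) = 2.
  L[2][0] = (2) / L[0][0] = 2.
  L[2][1] = (6) / L[1][1] = 3.
Step 3: L[2][2] = √(16) = 4.
  L[3][0] = (1) / L[0][0] = 1.
  L[3][1] = (2) / L[1][1] = 1.
  L[3][2] = (-8) / L[2][2] = -2.
Step 4: L[3][3] = √(9) = 3.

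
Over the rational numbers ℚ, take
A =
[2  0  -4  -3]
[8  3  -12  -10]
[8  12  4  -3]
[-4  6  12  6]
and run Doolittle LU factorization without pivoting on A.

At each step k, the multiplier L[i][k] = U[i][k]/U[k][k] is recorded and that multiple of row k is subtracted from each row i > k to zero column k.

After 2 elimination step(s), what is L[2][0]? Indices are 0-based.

[col 0] pivot 2
  R1 -= 4*R0 → (0, 3, 4, 2)  (L[1][0] := 4)
  R2 -= 4*R0 → (0, 12, 20, 9)  (L[2][0] := 4)
  R3 -= -2*R0 → (0, 6, 4, 0)  (L[3][0] := -2)
[col 1] pivot 3
  R2 -= 4*R1 → (0, 0, 4, 1)  (L[2][1] := 4)
  R3 -= 2*R1 → (0, 0, -4, -4)  (L[3][1] := 2)

L[2][0] = 4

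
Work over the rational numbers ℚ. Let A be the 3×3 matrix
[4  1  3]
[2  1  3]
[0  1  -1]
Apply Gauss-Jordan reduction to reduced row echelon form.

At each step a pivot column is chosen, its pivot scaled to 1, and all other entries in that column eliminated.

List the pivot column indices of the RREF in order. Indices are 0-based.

pivot columns: 0, 1, 2

pivot(0,0)=4: scale R0 → (1, 1/4, 3/4)
  clear (1,0): R1 −= (2)R0 → (0, 1/2, 3/2)
pivot(1,1)=1/2: scale R1 → (0, 1, 3)
  clear (0,1): R0 −= (1/4)R1 → (1, 0, 0)
  clear (2,1): R2 −= (1)R1 → (0, 0, -4)
pivot(2,2)=-4: scale R2 → (0, 0, 1)
  clear (1,2): R1 −= (3)R2 → (0, 1, 0)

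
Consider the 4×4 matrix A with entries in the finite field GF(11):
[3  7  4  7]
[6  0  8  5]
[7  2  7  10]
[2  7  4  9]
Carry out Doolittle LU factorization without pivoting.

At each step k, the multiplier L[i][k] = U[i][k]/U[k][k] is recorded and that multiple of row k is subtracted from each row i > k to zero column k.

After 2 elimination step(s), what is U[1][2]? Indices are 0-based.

Step 1: pivot at (0,0) is 3.
  row1 ← row1 − (2)·row0  ⇒  L[1][0]=2, U row1=(0, 8, 0, 2)
  row2 ← row2 − (6)·row0  ⇒  L[2][0]=6, U row2=(0, 4, 5, 1)
  row3 ← row3 − (8)·row0  ⇒  L[3][0]=8, U row3=(0, 6, 5, 8)
Step 2: pivot at (1,1) is 8.
  row2 ← row2 − (6)·row1  ⇒  L[2][1]=6, U row2=(0, 0, 5, 0)
  row3 ← row3 − (9)·row1  ⇒  L[3][1]=9, U row3=(0, 0, 5, 1)

U[1][2] = 0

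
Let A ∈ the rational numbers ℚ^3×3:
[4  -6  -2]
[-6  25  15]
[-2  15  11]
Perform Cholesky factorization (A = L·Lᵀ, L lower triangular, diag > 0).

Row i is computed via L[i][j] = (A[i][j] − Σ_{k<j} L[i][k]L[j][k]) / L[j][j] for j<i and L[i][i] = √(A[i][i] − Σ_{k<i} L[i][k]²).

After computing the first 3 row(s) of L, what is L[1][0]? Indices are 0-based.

Step 1: L[0][0] = √(4) = 2.
  L[1][0] = (-6) / L[0][0] = -3.
Step 2: L[1][1] = √(16) = 4.
  L[2][0] = (-2) / L[0][0] = -1.
  L[2][1] = (12) / L[1][1] = 3.
Step 3: L[2][2] = √(1) = 1.

L[1][0] = -3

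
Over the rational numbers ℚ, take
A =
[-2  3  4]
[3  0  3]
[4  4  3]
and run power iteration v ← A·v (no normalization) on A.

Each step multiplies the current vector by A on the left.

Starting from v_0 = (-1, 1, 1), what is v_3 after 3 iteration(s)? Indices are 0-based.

v_0 = (-1, 1, 1).
v_1 = A·v_0 = (9, 0, 3).
v_2 = A·v_1 = (-6, 36, 45).
v_3 = A·v_2 = (300, 117, 255).

v_3 = (300, 117, 255)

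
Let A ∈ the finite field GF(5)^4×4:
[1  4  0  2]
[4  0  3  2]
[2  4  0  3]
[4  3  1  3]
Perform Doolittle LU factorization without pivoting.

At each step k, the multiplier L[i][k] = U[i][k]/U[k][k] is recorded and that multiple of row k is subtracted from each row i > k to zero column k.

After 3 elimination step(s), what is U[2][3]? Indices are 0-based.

U[2][3] = 3

[col 0] pivot 1
  R1 -= 4*R0 → (0, 4, 3, 4)  (L[1][0] := 4)
  R2 -= 2*R0 → (0, 1, 0, 4)  (L[2][0] := 2)
  R3 -= 4*R0 → (0, 2, 1, 0)  (L[3][0] := 4)
[col 1] pivot 4
  R2 -= 4*R1 → (0, 0, 3, 3)  (L[2][1] := 4)
  R3 -= 3*R1 → (0, 0, 2, 3)  (L[3][1] := 3)
[col 2] pivot 3
  R3 -= 4*R2 → (0, 0, 0, 1)  (L[3][2] := 4)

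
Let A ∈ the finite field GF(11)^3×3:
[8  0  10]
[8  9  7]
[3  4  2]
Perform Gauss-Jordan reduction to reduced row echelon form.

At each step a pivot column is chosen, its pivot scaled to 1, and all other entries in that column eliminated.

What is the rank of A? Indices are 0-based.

pivot(0,0)=8: scale R0 → (1, 0, 4)
  clear (1,0): R1 −= (8)R0 → (0, 9, 8)
  clear (2,0): R2 −= (3)R0 → (0, 4, 1)
pivot(1,1)=9: scale R1 → (0, 1, 7)
  clear (2,1): R2 −= (4)R1 → (0, 0, 6)
pivot(2,2)=6: scale R2 → (0, 0, 1)
  clear (0,2): R0 −= (4)R2 → (1, 0, 0)
  clear (1,2): R1 −= (7)R2 → (0, 1, 0)

rank = 3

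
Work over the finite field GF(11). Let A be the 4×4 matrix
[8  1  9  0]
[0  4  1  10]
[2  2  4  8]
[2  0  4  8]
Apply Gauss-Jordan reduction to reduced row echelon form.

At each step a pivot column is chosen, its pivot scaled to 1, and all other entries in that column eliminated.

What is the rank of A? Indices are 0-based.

rank = 4

pivot(0,0)=8: scale R0 → (1, 7, 8, 0)
  clear (2,0): R2 −= (2)R0 → (0, 10, 10, 8)
  clear (3,0): R3 −= (2)R0 → (0, 8, 10, 8)
pivot(1,1)=4: scale R1 → (0, 1, 3, 8)
  clear (0,1): R0 −= (7)R1 → (1, 0, 9, 10)
  clear (2,1): R2 −= (10)R1 → (0, 0, 2, 5)
  clear (3,1): R3 −= (8)R1 → (0, 0, 8, 10)
pivot(2,2)=2: scale R2 → (0, 0, 1, 8)
  clear (0,2): R0 −= (9)R2 → (1, 0, 0, 4)
  clear (1,2): R1 −= (3)R2 → (0, 1, 0, 6)
  clear (3,2): R3 −= (8)R2 → (0, 0, 0, 1)
pivot(3,3)=1: scale R3 → (0, 0, 0, 1)
  clear (0,3): R0 −= (4)R3 → (1, 0, 0, 0)
  clear (1,3): R1 −= (6)R3 → (0, 1, 0, 0)
  clear (2,3): R2 −= (8)R3 → (0, 0, 1, 0)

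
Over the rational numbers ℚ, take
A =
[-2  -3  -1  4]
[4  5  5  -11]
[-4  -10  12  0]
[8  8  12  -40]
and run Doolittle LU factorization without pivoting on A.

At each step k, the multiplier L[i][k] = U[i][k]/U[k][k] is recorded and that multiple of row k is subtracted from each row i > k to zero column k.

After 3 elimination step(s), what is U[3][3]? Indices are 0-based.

k=0: U[0][0]=-2
  eliminate (1,0): mult=-2, new row 1: (0, -1, 3, -3); set L[1][0]=-2
  eliminate (2,0): mult=2, new row 2: (0, -4, 14, -8); set L[2][0]=2
  eliminate (3,0): mult=-4, new row 3: (0, -4, 8, -24); set L[3][0]=-4
k=1: U[1][1]=-1
  eliminate (2,1): mult=4, new row 2: (0, 0, 2, 4); set L[2][1]=4
  eliminate (3,1): mult=4, new row 3: (0, 0, -4, -12); set L[3][1]=4
k=2: U[2][2]=2
  eliminate (3,2): mult=-2, new row 3: (0, 0, 0, -4); set L[3][2]=-2

U[3][3] = -4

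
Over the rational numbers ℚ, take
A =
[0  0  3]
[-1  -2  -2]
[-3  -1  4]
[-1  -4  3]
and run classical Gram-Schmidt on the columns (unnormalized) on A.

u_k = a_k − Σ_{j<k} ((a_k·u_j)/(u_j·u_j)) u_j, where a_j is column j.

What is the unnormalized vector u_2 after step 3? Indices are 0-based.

Step 1: u_0 = a_0 = (0, -1, -3, -1).
Step 2: u_1 = a_1 − (9/11)·u_0 = (0, -13/11, 16/11, -35/11).
Step 3: u_2 = a_2 − (-13/11)·u_0 − (-1/10)·u_1 = (3, -33/10, 3/5, 3/2).

u_2 = (3, -33/10, 3/5, 3/2)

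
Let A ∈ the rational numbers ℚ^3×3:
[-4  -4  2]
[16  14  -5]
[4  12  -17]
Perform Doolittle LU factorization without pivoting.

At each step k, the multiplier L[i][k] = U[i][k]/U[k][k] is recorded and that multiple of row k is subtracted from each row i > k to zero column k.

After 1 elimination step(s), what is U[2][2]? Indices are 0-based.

U[2][2] = -15

k=0: U[0][0]=-4
  eliminate (1,0): mult=-4, new row 1: (0, -2, 3); set L[1][0]=-4
  eliminate (2,0): mult=-1, new row 2: (0, 8, -15); set L[2][0]=-1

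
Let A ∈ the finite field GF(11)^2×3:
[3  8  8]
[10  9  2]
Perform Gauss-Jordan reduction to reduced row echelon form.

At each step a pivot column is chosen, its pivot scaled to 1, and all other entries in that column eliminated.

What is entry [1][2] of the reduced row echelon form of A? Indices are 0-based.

M[1][2] = 7

pivot(0,0)=3: scale R0 → (1, 10, 10)
  clear (1,0): R1 −= (10)R0 → (0, 8, 1)
pivot(1,1)=8: scale R1 → (0, 1, 7)
  clear (0,1): R0 −= (10)R1 → (1, 0, 6)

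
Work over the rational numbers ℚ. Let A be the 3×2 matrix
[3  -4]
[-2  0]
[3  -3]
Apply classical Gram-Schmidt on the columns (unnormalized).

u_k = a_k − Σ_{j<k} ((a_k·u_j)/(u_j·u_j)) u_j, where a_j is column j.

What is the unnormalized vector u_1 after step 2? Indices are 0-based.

Step 1: u_0 = a_0 = (3, -2, 3).
Step 2: u_1 = a_1 − (-21/22)·u_0 = (-25/22, -21/11, -3/22).

u_1 = (-25/22, -21/11, -3/22)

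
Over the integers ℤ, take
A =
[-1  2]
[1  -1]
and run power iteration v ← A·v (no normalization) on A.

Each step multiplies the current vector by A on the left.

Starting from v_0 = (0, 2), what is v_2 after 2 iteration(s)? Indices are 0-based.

v_0 = (0, 2).
v_1 = A·v_0 = (4, -2).
v_2 = A·v_1 = (-8, 6).

v_2 = (-8, 6)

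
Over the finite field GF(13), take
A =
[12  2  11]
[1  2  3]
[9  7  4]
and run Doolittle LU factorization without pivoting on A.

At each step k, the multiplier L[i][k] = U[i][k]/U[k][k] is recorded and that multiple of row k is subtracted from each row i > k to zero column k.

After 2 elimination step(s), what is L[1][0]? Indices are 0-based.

L[1][0] = 12

[col 0] pivot 12
  R1 -= 12*R0 → (0, 4, 1)  (L[1][0] := 12)
  R2 -= 4*R0 → (0, 12, 12)  (L[2][0] := 4)
[col 1] pivot 4
  R2 -= 3*R1 → (0, 0, 9)  (L[2][1] := 3)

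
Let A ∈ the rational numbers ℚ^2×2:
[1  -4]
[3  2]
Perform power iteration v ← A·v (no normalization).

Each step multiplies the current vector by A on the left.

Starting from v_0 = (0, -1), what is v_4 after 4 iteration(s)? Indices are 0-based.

v_0 = (0, -1).
v_1 = A·v_0 = (4, -2).
v_2 = A·v_1 = (12, 8).
v_3 = A·v_2 = (-20, 52).
v_4 = A·v_3 = (-228, 44).

v_4 = (-228, 44)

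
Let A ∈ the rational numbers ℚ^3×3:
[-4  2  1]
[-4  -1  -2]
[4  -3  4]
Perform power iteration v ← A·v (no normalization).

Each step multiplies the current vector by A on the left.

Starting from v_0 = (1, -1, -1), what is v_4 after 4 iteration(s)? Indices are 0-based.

v_4 = (101, 455, -13)

v_0 = (1, -1, -1).
v_1 = A·v_0 = (-7, -1, 3).
v_2 = A·v_1 = (29, 23, -13).
v_3 = A·v_2 = (-83, -113, -5).
v_4 = A·v_3 = (101, 455, -13).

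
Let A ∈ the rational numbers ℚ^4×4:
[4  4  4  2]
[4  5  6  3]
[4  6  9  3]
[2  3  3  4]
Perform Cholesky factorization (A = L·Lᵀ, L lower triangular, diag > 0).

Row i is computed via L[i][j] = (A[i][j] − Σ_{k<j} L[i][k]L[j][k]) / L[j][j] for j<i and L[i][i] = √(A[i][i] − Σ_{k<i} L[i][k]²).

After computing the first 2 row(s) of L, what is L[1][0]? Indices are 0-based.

Step 1: L[0][0] = √(4) = 2.
  L[1][0] = (4) / L[0][0] = 2.
Step 2: L[1][1] = √(1) = 1.

L[1][0] = 2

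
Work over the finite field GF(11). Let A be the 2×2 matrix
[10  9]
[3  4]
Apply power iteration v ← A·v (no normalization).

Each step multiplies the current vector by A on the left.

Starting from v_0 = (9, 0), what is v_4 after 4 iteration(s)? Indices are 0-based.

v_4 = (3, 9)

v_0 = (9, 0).
v_1 = A·v_0 = (2, 5).
v_2 = A·v_1 = (10, 4).
v_3 = A·v_2 = (4, 2).
v_4 = A·v_3 = (3, 9).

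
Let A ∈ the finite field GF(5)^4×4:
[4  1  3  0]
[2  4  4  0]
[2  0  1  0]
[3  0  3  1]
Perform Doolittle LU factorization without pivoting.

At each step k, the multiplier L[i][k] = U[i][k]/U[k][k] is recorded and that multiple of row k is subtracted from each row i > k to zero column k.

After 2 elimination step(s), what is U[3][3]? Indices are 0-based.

U[3][3] = 1

Step 1: pivot at (0,0) is 4.
  row1 ← row1 − (3)·row0  ⇒  L[1][0]=3, U row1=(0, 1, 0, 0)
  row2 ← row2 − (3)·row0  ⇒  L[2][0]=3, U row2=(0, 2, 2, 0)
  row3 ← row3 − (2)·row0  ⇒  L[3][0]=2, U row3=(0, 3, 2, 1)
Step 2: pivot at (1,1) is 1.
  row2 ← row2 − (2)·row1  ⇒  L[2][1]=2, U row2=(0, 0, 2, 0)
  row3 ← row3 − (3)·row1  ⇒  L[3][1]=3, U row3=(0, 0, 2, 1)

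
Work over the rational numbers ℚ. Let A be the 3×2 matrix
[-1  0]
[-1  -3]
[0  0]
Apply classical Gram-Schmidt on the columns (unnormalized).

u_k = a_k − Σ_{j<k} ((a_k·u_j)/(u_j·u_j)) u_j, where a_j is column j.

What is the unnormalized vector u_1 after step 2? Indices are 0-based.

u_1 = (3/2, -3/2, 0)

Step 1: u_0 = a_0 = (-1, -1, 0).
Step 2: u_1 = a_1 − (3/2)·u_0 = (3/2, -3/2, 0).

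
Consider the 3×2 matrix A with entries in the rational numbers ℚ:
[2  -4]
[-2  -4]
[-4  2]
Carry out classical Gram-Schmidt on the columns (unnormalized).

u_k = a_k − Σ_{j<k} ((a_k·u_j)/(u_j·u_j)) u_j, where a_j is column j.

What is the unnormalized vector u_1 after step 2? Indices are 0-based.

Step 1: u_0 = a_0 = (2, -2, -4).
Step 2: u_1 = a_1 − (-1/3)·u_0 = (-10/3, -14/3, 2/3).

u_1 = (-10/3, -14/3, 2/3)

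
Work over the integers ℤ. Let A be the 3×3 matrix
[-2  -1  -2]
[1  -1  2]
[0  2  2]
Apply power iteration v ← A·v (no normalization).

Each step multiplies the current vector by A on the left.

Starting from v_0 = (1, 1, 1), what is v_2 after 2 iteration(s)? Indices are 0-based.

v_0 = (1, 1, 1).
v_1 = A·v_0 = (-5, 2, 4).
v_2 = A·v_1 = (0, 1, 12).

v_2 = (0, 1, 12)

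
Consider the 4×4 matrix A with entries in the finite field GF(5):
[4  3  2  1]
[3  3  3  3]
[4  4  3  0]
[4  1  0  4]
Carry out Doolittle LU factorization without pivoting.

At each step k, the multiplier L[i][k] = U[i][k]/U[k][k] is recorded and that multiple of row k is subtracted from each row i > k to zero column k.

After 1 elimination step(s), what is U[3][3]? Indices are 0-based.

Step 1: pivot at (0,0) is 4.
  row1 ← row1 − (2)·row0  ⇒  L[1][0]=2, U row1=(0, 2, 4, 1)
  row2 ← row2 − (1)·row0  ⇒  L[2][0]=1, U row2=(0, 1, 1, 4)
  row3 ← row3 − (1)·row0  ⇒  L[3][0]=1, U row3=(0, 3, 3, 3)

U[3][3] = 3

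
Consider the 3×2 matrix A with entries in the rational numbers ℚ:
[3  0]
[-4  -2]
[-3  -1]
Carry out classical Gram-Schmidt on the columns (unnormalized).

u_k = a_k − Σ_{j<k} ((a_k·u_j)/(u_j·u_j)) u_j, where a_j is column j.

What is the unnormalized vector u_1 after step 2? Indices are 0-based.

u_1 = (-33/34, -12/17, -1/34)

Step 1: u_0 = a_0 = (3, -4, -3).
Step 2: u_1 = a_1 − (11/34)·u_0 = (-33/34, -12/17, -1/34).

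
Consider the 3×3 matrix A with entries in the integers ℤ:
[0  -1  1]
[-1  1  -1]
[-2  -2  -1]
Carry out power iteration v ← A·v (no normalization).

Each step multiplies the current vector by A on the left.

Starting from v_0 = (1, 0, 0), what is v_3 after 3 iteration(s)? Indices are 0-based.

v_3 = (3, -2, -4)

v_0 = (1, 0, 0).
v_1 = A·v_0 = (0, -1, -2).
v_2 = A·v_1 = (-1, 1, 4).
v_3 = A·v_2 = (3, -2, -4).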